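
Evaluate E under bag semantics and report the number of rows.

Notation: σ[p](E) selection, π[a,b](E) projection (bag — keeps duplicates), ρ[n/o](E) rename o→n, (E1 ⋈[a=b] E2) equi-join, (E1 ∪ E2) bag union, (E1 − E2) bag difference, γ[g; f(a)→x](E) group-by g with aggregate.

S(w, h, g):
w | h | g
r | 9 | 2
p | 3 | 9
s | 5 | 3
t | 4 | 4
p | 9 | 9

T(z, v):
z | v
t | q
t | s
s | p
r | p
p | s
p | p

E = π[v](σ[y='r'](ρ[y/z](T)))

Per-node cardinality:
  T → 6
  ρ[y/z](T) → 6
  σ[y='r'](ρ[y/z](T)) → 1
  π[v](σ[y='r'](ρ[y/z](T))) → 1

|E| = 1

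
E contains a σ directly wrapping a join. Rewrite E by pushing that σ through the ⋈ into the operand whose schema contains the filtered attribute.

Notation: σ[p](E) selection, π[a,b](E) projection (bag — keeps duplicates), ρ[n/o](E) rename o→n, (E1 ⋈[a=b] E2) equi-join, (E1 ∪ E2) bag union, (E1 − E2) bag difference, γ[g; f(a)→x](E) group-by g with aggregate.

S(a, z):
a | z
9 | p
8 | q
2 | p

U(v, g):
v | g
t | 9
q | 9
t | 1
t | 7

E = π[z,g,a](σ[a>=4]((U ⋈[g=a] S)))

σ filters on a, owned by the right side.
E' = π[z,g,a]((U ⋈[g=a] σ[a>=4](S)))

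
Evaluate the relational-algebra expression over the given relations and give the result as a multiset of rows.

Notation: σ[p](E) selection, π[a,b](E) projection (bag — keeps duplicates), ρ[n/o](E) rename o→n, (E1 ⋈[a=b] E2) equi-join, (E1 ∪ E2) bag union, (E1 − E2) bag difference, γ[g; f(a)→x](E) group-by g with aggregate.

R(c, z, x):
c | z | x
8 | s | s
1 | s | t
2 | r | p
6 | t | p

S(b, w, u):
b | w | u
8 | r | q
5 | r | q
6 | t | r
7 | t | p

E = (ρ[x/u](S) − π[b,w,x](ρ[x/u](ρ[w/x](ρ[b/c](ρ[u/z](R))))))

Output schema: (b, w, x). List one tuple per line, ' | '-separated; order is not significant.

Per-node cardinality:
  S → 4
  ρ[x/u](S) → 4
  R → 4
  ρ[u/z](R) → 4
  ρ[b/c](ρ[u/z](R)) → 4
  ρ[w/x](ρ[b/c](ρ[u/z](R))) → 4
  ρ[x/u](ρ[w/x](ρ[b/c](ρ[u/z](R)))) → 4
  π[b,w,x](ρ[x/u](ρ[w/x](ρ[b/c](ρ[u/z](R))))) → 4
  (ρ[x/u](S) − π[b,w,x](ρ[x/u](ρ[w/x](ρ[b/c](ρ[u/z](R)))))) → 4

== RESULT ==
b | w | x
5 | r | q
6 | t | r
7 | t | p
8 | r | q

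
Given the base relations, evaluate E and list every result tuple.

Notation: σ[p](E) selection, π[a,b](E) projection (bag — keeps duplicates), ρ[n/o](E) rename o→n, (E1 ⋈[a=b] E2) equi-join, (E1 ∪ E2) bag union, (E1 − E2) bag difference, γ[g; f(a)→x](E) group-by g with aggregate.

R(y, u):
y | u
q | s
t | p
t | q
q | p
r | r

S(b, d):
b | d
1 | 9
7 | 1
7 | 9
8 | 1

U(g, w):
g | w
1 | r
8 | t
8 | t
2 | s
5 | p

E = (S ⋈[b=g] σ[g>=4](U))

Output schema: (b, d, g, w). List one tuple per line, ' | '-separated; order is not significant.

Row counts bottom-up:
  S → 4
  U → 5
  σ[g>=4](U) → 3
  (S ⋈[b=g] σ[g>=4](U)) → 2

== RESULT ==
b | d | g | w
8 | 1 | 8 | t
8 | 1 | 8 | t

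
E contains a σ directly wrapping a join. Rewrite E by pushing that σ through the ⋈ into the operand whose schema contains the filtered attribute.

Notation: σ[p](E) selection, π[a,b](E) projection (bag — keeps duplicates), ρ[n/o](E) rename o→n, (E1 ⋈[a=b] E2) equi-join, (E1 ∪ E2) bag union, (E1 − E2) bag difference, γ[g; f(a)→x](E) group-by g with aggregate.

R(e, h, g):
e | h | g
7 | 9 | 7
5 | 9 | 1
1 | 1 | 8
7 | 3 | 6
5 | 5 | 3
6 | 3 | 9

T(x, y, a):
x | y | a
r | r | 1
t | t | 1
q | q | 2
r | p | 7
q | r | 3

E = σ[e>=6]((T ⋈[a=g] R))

σ filters on e, owned by the right side.
E' = (T ⋈[a=g] σ[e>=6](R))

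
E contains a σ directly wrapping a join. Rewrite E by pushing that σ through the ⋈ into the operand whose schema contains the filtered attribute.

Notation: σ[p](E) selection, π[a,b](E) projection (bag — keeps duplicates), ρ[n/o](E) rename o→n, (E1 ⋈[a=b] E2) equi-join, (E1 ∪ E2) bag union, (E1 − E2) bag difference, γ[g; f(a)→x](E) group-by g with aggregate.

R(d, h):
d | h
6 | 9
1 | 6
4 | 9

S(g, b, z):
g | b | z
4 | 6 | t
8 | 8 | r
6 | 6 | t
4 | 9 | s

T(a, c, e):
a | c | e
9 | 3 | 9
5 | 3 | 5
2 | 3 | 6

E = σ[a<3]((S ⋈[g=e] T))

σ filters on a, owned by the right side.
E' = (S ⋈[g=e] σ[a<3](T))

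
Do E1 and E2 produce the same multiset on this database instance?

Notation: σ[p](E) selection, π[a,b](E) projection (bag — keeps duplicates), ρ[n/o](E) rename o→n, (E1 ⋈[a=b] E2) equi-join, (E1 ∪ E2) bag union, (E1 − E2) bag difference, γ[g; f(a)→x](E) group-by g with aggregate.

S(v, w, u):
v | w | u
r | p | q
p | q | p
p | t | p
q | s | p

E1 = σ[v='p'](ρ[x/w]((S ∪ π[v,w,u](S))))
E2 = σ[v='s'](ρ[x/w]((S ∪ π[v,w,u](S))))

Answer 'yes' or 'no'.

E1 stepwise |·|:
  S → 4
  S → 4
  π[v,w,u](S) → 4
  (S ∪ π[v,w,u](S)) → 8
  ρ[x/w]((S ∪ π[v,w,u](S))) → 8
  σ[v='p'](ρ[x/w]((S ∪ π[v,w,u](S)))) → 4
E2 stepwise |·|:
  S → 4
  S → 4
  π[v,w,u](S) → 4
  (S ∪ π[v,w,u](S)) → 8
  ρ[x/w]((S ∪ π[v,w,u](S))) → 8
  σ[v='s'](ρ[x/w]((S ∪ π[v,w,u](S)))) → 0

E1 result:
v | x | u
p | q | p
p | q | p
p | t | p
p | t | p
E2 result:
v | x | u
(0 rows)
Witness: ('p', 'q', 'p') appears 2× in E1 but 0× in E2.

no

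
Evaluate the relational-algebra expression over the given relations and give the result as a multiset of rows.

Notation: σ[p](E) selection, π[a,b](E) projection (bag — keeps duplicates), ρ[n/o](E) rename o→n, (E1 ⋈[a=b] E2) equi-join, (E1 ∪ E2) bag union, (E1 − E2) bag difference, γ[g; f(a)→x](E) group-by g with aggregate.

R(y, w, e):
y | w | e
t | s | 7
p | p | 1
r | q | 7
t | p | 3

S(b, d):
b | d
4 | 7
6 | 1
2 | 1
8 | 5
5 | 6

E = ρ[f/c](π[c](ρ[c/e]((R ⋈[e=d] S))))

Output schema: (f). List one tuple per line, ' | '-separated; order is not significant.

Row counts bottom-up:
  R → 4
  S → 5
  (R ⋈[e=d] S) → 4
  ρ[c/e]((R ⋈[e=d] S)) → 4
  π[c](ρ[c/e]((R ⋈[e=d] S))) → 4
  ρ[f/c](π[c](ρ[c/e]((R ⋈[e=d] S)))) → 4

== RESULT ==
f
1
1
7
7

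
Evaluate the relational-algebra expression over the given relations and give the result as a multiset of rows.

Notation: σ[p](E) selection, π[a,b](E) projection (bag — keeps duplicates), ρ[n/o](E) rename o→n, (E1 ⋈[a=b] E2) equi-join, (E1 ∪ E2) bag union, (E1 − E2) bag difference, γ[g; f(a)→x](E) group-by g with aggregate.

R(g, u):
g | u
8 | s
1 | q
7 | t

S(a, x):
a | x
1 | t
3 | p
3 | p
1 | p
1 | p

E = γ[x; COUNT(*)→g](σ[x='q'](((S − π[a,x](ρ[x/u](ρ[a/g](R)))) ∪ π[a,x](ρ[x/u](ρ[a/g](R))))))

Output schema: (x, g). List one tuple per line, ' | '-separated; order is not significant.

Per-node cardinality:
  S → 5
  R → 3
  ρ[a/g](R) → 3
  ρ[x/u](ρ[a/g](R)) → 3
  π[a,x](ρ[x/u](ρ[a/g](R))) → 3
  (S − π[a,x](ρ[x/u](ρ[a/g](R)))) → 5
  R → 3
  ρ[a/g](R) → 3
  ρ[x/u](ρ[a/g](R)) → 3
  π[a,x](ρ[x/u](ρ[a/g](R))) → 3
  ((S − π[a,x](ρ[x/u](ρ[a/g](R)))) ∪ π[a,x](ρ[x/u](ρ[a/g](R)))) → 8
  σ[x='q'](((S − π[a,x](ρ[x/u](ρ[a/g](R)))) ∪ π[a,x](ρ[x/u](ρ[a/g](R))))) → 1
  γ[x; COUNT(*)→g](σ[x='q'](((S − π[a,x](ρ[x/u](ρ[a/g](R)))) ∪ π[a,x](ρ[x/u](ρ[a/g](R)))))) → 1

== RESULT ==
x | g
q | 1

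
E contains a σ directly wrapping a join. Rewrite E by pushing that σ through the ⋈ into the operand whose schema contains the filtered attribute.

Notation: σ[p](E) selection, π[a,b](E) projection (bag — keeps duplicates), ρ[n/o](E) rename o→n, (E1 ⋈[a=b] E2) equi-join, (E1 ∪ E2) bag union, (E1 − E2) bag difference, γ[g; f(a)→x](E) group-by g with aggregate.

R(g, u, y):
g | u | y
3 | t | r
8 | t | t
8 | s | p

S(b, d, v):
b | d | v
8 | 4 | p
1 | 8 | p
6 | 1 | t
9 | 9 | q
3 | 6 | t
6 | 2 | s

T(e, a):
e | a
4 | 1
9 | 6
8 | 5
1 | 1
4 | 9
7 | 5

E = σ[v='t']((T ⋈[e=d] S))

σ filters on v, owned by the right side.
E' = (T ⋈[e=d] σ[v='t'](S))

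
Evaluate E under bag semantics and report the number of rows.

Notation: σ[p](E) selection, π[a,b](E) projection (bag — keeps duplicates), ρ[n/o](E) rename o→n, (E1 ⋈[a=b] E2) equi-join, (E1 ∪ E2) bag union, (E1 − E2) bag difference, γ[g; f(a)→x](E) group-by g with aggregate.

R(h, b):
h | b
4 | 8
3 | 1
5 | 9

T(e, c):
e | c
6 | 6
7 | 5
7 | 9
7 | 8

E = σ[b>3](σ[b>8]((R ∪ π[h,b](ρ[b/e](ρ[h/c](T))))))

Stepwise |·|:
  R → 3
  T → 4
  ρ[h/c](T) → 4
  ρ[b/e](ρ[h/c](T)) → 4
  π[h,b](ρ[b/e](ρ[h/c](T))) → 4
  (R ∪ π[h,b](ρ[b/e](ρ[h/c](T)))) → 7
  σ[b>8]((R ∪ π[h,b](ρ[b/e](ρ[h/c](T))))) → 1
  σ[b>3](σ[b>8]((R ∪ π[h,b](ρ[b/e](ρ[h/c](T)))))) → 1

|E| = 1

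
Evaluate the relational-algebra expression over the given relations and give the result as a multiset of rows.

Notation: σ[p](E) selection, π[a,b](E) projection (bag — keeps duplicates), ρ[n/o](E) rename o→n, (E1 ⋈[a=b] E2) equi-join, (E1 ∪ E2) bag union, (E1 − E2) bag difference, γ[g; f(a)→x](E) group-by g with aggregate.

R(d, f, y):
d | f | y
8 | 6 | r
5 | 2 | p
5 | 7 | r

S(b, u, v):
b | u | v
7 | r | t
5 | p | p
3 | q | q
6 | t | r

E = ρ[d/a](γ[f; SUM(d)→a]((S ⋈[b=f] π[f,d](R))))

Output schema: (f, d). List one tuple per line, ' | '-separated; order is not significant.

Stepwise |·|:
  S → 4
  R → 3
  π[f,d](R) → 3
  (S ⋈[b=f] π[f,d](R)) → 2
  γ[f; SUM(d)→a]((S ⋈[b=f] π[f,d](R))) → 2
  ρ[d/a](γ[f; SUM(d)→a]((S ⋈[b=f] π[f,d](R)))) → 2

== RESULT ==
f | d
6 | 8
7 | 5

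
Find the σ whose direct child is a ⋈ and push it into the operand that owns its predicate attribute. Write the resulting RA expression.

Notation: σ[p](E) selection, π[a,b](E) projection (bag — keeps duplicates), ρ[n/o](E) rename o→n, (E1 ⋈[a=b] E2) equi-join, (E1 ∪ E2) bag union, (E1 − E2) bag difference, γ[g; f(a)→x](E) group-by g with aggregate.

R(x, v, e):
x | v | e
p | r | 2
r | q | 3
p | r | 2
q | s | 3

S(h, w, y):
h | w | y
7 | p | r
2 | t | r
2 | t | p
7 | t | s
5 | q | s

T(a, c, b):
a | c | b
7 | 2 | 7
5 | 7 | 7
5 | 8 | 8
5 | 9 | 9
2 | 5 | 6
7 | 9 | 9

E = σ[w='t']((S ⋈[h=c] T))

σ filters on w, owned by the left side.
E' = (σ[w='t'](S) ⋈[h=c] T)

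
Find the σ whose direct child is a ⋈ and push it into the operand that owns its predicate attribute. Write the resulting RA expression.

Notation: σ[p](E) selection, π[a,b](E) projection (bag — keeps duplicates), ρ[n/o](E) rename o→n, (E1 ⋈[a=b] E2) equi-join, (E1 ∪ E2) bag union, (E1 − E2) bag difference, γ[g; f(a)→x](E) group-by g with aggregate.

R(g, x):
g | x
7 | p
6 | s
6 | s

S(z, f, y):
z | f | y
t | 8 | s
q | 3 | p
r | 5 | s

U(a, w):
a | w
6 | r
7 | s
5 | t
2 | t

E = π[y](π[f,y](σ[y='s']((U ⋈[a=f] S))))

σ filters on y, owned by the right side.
E' = π[y](π[f,y]((U ⋈[a=f] σ[y='s'](S))))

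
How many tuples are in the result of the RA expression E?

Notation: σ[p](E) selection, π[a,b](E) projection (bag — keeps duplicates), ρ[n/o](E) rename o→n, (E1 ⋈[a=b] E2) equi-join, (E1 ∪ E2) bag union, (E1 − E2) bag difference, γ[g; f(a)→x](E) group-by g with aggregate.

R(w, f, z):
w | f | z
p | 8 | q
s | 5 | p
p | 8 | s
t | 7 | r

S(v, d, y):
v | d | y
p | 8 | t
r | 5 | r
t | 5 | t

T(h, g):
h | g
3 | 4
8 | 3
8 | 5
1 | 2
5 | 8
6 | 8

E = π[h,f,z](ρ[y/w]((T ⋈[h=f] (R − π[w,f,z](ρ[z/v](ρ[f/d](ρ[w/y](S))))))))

Per-node cardinality:
  T → 6
  R → 4
  S → 3
  ρ[w/y](S) → 3
  ρ[f/d](ρ[w/y](S)) → 3
  ρ[z/v](ρ[f/d](ρ[w/y](S))) → 3
  π[w,f,z](ρ[z/v](ρ[f/d](ρ[w/y](S)))) → 3
  (R − π[w,f,z](ρ[z/v](ρ[f/d](ρ[w/y](S))))) → 4
  (T ⋈[h=f] (R − π[w,f,z](ρ[z/v](ρ[f/d](ρ[w/y](S)))))) → 5
  ρ[y/w]((T ⋈[h=f] (R − π[w,f,z](ρ[z/v](ρ[f/d](ρ[w/y](S))))))) → 5
  π[h,f,z](ρ[y/w]((T ⋈[h=f] (R − π[w,f,z](ρ[z/v](ρ[f/d](ρ[w/y](S)))))))) → 5

|E| = 5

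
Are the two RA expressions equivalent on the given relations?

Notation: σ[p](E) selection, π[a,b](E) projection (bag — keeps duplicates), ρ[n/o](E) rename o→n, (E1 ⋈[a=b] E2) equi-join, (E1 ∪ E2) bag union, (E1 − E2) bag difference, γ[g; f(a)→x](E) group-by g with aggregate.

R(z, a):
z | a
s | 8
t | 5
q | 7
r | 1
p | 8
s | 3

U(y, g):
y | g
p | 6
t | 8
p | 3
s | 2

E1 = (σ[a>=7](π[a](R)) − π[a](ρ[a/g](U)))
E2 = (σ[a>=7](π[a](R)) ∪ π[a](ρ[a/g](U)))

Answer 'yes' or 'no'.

E1 per-node cardinality:
  R → 6
  π[a](R) → 6
  σ[a>=7](π[a](R)) → 3
  U → 4
  ρ[a/g](U) → 4
  π[a](ρ[a/g](U)) → 4
  (σ[a>=7](π[a](R)) − π[a](ρ[a/g](U))) → 2
E2 per-node cardinality:
  R → 6
  π[a](R) → 6
  σ[a>=7](π[a](R)) → 3
  U → 4
  ρ[a/g](U) → 4
  π[a](ρ[a/g](U)) → 4
  (σ[a>=7](π[a](R)) ∪ π[a](ρ[a/g](U))) → 7

E1 result:
a
7
8
E2 result:
a
2
3
6
7
8
8
8
Witness: (6,) appears 0× in E1 but 1× in E2.

no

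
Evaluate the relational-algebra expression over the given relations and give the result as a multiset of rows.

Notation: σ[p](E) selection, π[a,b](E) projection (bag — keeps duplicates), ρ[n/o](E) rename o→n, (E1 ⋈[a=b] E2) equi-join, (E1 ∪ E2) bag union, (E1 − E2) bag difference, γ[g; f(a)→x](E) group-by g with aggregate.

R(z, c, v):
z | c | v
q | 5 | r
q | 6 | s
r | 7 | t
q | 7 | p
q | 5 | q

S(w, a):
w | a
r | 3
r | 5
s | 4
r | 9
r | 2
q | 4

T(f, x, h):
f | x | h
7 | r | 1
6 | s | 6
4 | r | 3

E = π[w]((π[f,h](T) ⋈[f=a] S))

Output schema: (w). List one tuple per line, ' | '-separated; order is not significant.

Stepwise |·|:
  T → 3
  π[f,h](T) → 3
  S → 6
  (π[f,h](T) ⋈[f=a] S) → 2
  π[w]((π[f,h](T) ⋈[f=a] S)) → 2

== RESULT ==
w
q
s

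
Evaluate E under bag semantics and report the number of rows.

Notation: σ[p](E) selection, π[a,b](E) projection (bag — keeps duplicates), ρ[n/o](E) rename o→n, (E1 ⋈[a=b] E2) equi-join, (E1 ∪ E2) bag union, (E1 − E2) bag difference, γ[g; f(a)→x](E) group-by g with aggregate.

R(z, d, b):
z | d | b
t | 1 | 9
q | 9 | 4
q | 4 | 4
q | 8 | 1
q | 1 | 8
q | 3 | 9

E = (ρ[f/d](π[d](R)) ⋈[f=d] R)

Subexpression sizes:
  R → 6
  π[d](R) → 6
  ρ[f/d](π[d](R)) → 6
  R → 6
  (ρ[f/d](π[d](R)) ⋈[f=d] R) → 8

|E| = 8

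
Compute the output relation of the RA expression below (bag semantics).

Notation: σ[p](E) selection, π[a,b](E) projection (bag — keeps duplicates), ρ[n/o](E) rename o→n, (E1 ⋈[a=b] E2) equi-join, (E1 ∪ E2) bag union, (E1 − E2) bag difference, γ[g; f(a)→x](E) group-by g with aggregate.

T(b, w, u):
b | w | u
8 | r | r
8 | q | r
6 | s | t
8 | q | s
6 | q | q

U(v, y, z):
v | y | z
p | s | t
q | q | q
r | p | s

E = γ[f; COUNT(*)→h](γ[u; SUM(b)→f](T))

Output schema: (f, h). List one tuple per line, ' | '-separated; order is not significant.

Per-node cardinality:
  T → 5
  γ[u; SUM(b)→f](T) → 4
  γ[f; COUNT(*)→h](γ[u; SUM(b)→f](T)) → 3

== RESULT ==
f | h
6 | 2
8 | 1
16 | 1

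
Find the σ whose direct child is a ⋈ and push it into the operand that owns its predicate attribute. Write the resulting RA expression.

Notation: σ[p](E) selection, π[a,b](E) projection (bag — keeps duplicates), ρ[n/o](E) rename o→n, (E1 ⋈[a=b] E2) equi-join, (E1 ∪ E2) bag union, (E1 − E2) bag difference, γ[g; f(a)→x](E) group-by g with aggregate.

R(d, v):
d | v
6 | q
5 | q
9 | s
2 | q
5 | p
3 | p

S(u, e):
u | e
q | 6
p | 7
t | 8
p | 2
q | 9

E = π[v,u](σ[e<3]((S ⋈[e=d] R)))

σ filters on e, owned by the left side.
E' = π[v,u]((σ[e<3](S) ⋈[e=d] R))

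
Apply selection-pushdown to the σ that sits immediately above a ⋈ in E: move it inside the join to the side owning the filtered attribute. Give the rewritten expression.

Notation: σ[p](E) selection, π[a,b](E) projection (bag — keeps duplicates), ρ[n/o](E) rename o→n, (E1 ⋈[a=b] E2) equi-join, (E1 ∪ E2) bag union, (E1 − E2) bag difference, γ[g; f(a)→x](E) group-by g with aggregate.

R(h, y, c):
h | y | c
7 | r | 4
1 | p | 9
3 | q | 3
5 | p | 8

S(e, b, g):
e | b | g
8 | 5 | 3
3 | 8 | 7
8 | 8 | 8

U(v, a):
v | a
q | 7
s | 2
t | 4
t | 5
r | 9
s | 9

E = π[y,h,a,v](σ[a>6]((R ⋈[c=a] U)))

σ filters on a, owned by the right side.
E' = π[y,h,a,v]((R ⋈[c=a] σ[a>6](U)))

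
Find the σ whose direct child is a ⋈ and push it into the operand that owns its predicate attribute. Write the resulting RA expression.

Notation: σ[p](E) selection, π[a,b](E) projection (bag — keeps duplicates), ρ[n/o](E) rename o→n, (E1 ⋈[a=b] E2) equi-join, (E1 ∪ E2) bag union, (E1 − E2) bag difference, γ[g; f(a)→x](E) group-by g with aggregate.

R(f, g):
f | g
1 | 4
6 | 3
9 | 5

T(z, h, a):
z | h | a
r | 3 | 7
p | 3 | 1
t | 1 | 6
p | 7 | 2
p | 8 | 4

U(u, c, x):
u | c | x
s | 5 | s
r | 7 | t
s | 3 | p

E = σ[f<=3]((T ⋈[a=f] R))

σ filters on f, owned by the right side.
E' = (T ⋈[a=f] σ[f<=3](R))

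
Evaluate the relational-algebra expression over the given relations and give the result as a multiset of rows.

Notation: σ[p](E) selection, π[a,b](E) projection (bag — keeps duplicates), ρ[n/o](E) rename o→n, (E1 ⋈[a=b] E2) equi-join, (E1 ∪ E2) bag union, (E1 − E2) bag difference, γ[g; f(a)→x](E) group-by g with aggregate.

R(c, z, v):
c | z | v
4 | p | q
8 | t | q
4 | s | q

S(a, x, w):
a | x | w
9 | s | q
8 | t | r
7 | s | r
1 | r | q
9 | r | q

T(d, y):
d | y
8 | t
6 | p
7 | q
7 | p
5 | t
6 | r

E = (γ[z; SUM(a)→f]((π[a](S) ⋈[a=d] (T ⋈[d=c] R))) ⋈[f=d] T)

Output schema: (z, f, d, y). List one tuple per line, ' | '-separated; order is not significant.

Per-node cardinality:
  S → 5
  π[a](S) → 5
  T → 6
  R → 3
  (T ⋈[d=c] R) → 1
  (π[a](S) ⋈[a=d] (T ⋈[d=c] R)) → 1
  γ[z; SUM(a)→f]((π[a](S) ⋈[a=d] (T ⋈[d=c] R))) → 1
  T → 6
  (γ[z; SUM(a)→f]((π[a](S) ⋈[a=d] (T ⋈[d=c] R))) ⋈[f=d] T) → 1

== RESULT ==
z | f | d | y
t | 8 | 8 | t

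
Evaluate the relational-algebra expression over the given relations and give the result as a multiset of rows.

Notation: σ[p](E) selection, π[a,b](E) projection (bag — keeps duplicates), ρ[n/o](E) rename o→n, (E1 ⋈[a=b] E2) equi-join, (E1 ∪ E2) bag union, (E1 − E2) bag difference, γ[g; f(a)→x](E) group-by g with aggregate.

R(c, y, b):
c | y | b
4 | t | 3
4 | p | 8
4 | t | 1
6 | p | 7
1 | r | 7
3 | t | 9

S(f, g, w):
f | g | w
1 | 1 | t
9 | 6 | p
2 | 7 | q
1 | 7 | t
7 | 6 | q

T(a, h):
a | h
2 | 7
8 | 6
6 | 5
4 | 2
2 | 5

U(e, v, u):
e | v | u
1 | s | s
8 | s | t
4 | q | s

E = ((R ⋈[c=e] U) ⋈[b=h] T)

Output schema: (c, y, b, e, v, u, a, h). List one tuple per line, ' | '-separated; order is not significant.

Row counts bottom-up:
  R → 6
  U → 3
  (R ⋈[c=e] U) → 4
  T → 5
  ((R ⋈[c=e] U) ⋈[b=h] T) → 1

== RESULT ==
c | y | b | e | v | u | a | h
1 | r | 7 | 1 | s | s | 2 | 7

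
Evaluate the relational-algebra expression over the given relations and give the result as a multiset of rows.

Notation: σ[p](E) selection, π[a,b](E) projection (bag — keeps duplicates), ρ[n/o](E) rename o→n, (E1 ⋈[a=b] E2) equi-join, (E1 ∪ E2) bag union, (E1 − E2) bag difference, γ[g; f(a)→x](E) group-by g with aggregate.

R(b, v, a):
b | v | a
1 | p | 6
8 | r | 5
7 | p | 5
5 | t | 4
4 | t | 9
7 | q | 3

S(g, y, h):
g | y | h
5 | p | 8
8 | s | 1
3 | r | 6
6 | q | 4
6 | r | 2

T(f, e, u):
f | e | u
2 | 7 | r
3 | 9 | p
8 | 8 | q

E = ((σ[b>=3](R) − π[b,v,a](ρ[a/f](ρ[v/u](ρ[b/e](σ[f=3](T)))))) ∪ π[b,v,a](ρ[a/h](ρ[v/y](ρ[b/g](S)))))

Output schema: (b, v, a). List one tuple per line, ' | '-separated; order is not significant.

Stepwise |·|:
  R → 6
  σ[b>=3](R) → 5
  T → 3
  σ[f=3](T) → 1
  ρ[b/e](σ[f=3](T)) → 1
  ρ[v/u](ρ[b/e](σ[f=3](T))) → 1
  ρ[a/f](ρ[v/u](ρ[b/e](σ[f=3](T)))) → 1
  π[b,v,a](ρ[a/f](ρ[v/u](ρ[b/e](σ[f=3](T))))) → 1
  (σ[b>=3](R) − π[b,v,a](ρ[a/f](ρ[v/u](ρ[b/e](σ[f=3](T)))))) → 5
  S → 5
  ρ[b/g](S) → 5
  ρ[v/y](ρ[b/g](S)) → 5
  ρ[a/h](ρ[v/y](ρ[b/g](S))) → 5
  π[b,v,a](ρ[a/h](ρ[v/y](ρ[b/g](S)))) → 5
  ((σ[b>=3](R) − π[b,v,a](ρ[a/f](ρ[v/u](ρ[b/e](σ[f=3](T)))))) ∪ π[b,v,a](ρ[a/h](ρ[v/y](ρ[b/g](S))))) → 10

== RESULT ==
b | v | a
3 | r | 6
4 | t | 9
5 | p | 8
5 | t | 4
6 | q | 4
6 | r | 2
7 | p | 5
7 | q | 3
8 | r | 5
8 | s | 1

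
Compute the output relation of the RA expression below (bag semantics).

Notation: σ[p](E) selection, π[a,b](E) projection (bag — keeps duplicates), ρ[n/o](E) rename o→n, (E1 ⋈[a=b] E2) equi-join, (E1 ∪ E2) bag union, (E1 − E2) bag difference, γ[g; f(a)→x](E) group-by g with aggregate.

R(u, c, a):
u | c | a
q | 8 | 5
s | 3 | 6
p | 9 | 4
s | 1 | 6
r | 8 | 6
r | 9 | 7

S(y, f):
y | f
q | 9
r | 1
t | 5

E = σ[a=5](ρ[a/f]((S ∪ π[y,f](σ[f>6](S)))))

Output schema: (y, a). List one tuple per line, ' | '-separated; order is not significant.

Stepwise |·|:
  S → 3
  S → 3
  σ[f>6](S) → 1
  π[y,f](σ[f>6](S)) → 1
  (S ∪ π[y,f](σ[f>6](S))) → 4
  ρ[a/f]((S ∪ π[y,f](σ[f>6](S)))) → 4
  σ[a=5](ρ[a/f]((S ∪ π[y,f](σ[f>6](S))))) → 1

== RESULT ==
y | a
t | 5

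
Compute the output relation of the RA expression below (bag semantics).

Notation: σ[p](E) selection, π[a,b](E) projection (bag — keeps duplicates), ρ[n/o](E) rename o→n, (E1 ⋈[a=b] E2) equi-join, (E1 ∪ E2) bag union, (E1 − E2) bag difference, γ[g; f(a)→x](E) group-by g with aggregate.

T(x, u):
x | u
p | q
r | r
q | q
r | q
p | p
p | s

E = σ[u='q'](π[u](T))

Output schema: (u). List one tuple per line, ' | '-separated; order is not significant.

Per-node cardinality:
  T → 6
  π[u](T) → 6
  σ[u='q'](π[u](T)) → 3

== RESULT ==
u
q
q
q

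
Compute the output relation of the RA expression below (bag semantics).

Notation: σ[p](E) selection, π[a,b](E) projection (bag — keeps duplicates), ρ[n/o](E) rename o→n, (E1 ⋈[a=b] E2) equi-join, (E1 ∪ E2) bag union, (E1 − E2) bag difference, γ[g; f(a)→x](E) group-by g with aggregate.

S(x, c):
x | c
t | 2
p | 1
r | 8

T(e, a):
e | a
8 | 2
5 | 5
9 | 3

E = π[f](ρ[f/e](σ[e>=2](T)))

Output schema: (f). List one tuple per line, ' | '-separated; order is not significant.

Stepwise |·|:
  T → 3
  σ[e>=2](T) → 3
  ρ[f/e](σ[e>=2](T)) → 3
  π[f](ρ[f/e](σ[e>=2](T))) → 3

== RESULT ==
f
5
8
9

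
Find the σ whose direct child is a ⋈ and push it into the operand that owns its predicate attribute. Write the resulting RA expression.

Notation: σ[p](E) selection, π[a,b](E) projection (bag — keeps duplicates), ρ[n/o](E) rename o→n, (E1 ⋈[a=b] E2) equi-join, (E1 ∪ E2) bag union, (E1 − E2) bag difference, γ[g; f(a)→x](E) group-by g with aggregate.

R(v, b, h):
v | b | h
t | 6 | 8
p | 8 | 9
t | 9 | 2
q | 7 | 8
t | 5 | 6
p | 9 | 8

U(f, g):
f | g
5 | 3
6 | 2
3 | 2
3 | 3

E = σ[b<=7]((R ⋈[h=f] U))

σ filters on b, owned by the left side.
E' = (σ[b<=7](R) ⋈[h=f] U)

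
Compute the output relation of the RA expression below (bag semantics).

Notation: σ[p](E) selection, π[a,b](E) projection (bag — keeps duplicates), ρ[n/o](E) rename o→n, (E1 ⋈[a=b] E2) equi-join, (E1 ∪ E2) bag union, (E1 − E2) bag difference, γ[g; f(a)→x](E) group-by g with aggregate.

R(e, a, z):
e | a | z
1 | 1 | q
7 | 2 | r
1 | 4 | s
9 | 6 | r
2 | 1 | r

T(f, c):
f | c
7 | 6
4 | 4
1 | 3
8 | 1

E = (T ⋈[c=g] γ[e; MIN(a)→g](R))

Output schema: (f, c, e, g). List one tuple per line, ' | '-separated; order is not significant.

Stepwise |·|:
  T → 4
  R → 5
  γ[e; MIN(a)→g](R) → 4
  (T ⋈[c=g] γ[e; MIN(a)→g](R)) → 3

== RESULT ==
f | c | e | g
7 | 6 | 9 | 6
8 | 1 | 1 | 1
8 | 1 | 2 | 1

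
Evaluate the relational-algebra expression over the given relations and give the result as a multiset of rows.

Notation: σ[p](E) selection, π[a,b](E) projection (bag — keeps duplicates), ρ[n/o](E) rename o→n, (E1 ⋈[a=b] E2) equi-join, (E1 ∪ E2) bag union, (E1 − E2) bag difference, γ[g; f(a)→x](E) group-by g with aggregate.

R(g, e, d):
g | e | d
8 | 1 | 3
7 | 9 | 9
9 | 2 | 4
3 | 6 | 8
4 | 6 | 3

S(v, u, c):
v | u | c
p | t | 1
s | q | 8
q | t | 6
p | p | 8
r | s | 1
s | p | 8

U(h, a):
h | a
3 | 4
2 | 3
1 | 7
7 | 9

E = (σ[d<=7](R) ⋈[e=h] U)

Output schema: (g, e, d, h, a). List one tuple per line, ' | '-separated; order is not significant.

Per-node cardinality:
  R → 5
  σ[d<=7](R) → 3
  U → 4
  (σ[d<=7](R) ⋈[e=h] U) → 2

== RESULT ==
g | e | d | h | a
8 | 1 | 3 | 1 | 7
9 | 2 | 4 | 2 | 3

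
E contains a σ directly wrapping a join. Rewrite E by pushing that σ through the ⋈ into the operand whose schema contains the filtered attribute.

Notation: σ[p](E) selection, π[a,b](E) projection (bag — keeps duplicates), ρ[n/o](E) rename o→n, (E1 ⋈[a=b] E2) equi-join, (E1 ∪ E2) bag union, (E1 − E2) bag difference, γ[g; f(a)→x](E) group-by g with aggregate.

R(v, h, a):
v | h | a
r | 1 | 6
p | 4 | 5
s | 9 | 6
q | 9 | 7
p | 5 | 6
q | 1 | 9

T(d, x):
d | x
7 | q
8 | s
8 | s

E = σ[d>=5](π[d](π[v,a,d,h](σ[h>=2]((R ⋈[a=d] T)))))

σ filters on h, owned by the left side.
E' = σ[d>=5](π[d](π[v,a,d,h]((σ[h>=2](R) ⋈[a=d] T))))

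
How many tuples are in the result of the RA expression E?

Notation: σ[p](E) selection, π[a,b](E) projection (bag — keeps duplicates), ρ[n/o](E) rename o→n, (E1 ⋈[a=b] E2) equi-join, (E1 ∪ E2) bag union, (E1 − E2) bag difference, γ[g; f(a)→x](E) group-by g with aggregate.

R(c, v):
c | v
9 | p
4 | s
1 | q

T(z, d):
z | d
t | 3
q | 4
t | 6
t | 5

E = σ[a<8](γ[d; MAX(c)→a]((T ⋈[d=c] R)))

Per-node cardinality:
  T → 4
  R → 3
  (T ⋈[d=c] R) → 1
  γ[d; MAX(c)→a]((T ⋈[d=c] R)) → 1
  σ[a<8](γ[d; MAX(c)→a]((T ⋈[d=c] R))) → 1

|E| = 1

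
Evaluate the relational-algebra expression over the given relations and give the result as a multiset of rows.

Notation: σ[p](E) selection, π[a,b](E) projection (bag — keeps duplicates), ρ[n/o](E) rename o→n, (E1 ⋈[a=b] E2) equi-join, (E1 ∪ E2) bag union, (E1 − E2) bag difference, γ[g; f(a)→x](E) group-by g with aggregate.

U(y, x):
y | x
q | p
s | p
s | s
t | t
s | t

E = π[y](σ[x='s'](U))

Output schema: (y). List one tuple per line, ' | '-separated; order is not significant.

Per-node cardinality:
  U → 5
  σ[x='s'](U) → 1
  π[y](σ[x='s'](U)) → 1

== RESULT ==
y
s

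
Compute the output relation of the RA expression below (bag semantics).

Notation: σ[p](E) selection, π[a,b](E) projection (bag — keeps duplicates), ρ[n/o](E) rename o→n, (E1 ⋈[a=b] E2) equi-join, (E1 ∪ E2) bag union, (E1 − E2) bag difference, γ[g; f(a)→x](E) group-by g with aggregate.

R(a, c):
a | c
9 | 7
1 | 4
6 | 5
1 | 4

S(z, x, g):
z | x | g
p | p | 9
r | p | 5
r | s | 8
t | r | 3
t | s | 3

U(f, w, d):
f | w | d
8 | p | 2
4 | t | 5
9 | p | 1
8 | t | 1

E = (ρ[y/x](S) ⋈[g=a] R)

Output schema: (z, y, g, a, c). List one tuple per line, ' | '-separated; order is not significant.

Row counts bottom-up:
  S → 5
  ρ[y/x](S) → 5
  R → 4
  (ρ[y/x](S) ⋈[g=a] R) → 1

== RESULT ==
z | y | g | a | c
p | p | 9 | 9 | 7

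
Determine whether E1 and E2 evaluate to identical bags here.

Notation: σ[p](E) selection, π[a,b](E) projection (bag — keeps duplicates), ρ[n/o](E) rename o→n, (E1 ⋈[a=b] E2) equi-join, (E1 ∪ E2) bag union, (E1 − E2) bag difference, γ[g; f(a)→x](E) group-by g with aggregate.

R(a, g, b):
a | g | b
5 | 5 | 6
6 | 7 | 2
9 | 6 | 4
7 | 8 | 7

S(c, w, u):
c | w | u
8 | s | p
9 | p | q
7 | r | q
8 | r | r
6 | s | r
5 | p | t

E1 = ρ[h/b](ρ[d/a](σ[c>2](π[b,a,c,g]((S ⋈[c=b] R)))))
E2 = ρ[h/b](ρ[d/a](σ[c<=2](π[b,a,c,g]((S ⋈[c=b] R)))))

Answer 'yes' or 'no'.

E1 row counts bottom-up:
  S → 6
  R → 4
  (S ⋈[c=b] R) → 2
  π[b,a,c,g]((S ⋈[c=b] R)) → 2
  σ[c>2](π[b,a,c,g]((S ⋈[c=b] R))) → 2
  ρ[d/a](σ[c>2](π[b,a,c,g]((S ⋈[c=b] R)))) → 2
  ρ[h/b](ρ[d/a](σ[c>2](π[b,a,c,g]((S ⋈[c=b] R))))) → 2
E2 row counts bottom-up:
  S → 6
  R → 4
  (S ⋈[c=b] R) → 2
  π[b,a,c,g]((S ⋈[c=b] R)) → 2
  σ[c<=2](π[b,a,c,g]((S ⋈[c=b] R))) → 0
  ρ[d/a](σ[c<=2](π[b,a,c,g]((S ⋈[c=b] R)))) → 0
  ρ[h/b](ρ[d/a](σ[c<=2](π[b,a,c,g]((S ⋈[c=b] R))))) → 0

E1 result:
h | d | c | g
6 | 5 | 6 | 5
7 | 7 | 7 | 8
E2 result:
h | d | c | g
(0 rows)
Witness: (7, 7, 7, 8) appears 1× in E1 but 0× in E2.

no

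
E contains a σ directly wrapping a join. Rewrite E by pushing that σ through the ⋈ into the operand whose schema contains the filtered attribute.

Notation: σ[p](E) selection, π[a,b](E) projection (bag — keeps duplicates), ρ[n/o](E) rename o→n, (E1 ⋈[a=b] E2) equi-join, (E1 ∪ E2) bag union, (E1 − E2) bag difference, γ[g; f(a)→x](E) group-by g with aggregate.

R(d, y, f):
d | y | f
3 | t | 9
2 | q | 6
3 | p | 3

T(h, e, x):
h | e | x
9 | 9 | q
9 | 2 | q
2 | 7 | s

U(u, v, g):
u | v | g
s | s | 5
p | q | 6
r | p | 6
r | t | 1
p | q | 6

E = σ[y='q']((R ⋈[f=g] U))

σ filters on y, owned by the left side.
E' = (σ[y='q'](R) ⋈[f=g] U)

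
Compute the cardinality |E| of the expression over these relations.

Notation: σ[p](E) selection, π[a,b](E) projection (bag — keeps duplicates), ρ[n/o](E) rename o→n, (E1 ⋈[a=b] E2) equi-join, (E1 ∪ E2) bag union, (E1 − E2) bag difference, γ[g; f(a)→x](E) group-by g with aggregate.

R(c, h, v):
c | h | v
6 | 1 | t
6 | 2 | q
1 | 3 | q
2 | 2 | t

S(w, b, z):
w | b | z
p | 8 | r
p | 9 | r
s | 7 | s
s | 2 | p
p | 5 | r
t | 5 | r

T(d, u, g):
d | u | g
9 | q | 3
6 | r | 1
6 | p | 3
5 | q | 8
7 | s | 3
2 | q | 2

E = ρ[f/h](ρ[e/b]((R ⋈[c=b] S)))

Per-node cardinality:
  R → 4
  S → 6
  (R ⋈[c=b] S) → 1
  ρ[e/b]((R ⋈[c=b] S)) → 1
  ρ[f/h](ρ[e/b]((R ⋈[c=b] S))) → 1

|E| = 1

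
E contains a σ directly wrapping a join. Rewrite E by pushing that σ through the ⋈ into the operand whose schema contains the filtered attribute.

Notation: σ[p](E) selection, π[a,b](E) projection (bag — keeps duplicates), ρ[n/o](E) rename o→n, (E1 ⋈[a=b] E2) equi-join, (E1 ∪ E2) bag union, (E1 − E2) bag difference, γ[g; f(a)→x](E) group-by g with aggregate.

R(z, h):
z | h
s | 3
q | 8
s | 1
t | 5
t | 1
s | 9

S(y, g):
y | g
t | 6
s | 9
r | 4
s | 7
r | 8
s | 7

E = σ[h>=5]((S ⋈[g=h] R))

σ filters on h, owned by the right side.
E' = (S ⋈[g=h] σ[h>=5](R))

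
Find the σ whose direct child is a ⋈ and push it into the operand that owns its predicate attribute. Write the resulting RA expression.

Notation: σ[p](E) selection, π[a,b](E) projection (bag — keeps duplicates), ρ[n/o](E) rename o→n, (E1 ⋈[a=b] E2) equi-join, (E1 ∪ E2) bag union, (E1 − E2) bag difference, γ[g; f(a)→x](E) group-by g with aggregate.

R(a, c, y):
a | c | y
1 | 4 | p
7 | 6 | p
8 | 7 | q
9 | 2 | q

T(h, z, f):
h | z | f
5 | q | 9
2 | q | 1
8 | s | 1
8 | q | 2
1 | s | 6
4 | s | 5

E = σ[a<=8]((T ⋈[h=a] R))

σ filters on a, owned by the right side.
E' = (T ⋈[h=a] σ[a<=8](R))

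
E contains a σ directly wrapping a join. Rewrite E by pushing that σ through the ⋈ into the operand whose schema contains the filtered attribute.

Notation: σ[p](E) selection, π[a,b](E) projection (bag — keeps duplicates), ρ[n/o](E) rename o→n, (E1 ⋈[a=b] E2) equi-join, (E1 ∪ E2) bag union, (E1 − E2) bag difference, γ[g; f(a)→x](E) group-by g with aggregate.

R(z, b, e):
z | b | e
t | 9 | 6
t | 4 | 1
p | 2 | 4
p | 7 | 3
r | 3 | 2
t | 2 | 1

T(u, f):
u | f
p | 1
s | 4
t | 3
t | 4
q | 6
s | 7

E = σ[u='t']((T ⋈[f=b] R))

σ filters on u, owned by the left side.
E' = (σ[u='t'](T) ⋈[f=b] R)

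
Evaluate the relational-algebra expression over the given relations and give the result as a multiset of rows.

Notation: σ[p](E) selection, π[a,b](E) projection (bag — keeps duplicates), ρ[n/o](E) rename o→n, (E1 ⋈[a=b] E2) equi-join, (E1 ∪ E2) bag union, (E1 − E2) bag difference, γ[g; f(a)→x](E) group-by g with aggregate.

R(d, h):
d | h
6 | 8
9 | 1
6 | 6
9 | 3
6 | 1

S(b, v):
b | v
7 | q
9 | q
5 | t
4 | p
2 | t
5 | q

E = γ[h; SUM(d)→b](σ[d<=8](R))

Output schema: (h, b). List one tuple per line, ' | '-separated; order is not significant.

Stepwise |·|:
  R → 5
  σ[d<=8](R) → 3
  γ[h; SUM(d)→b](σ[d<=8](R)) → 3

== RESULT ==
h | b
1 | 6
6 | 6
8 | 6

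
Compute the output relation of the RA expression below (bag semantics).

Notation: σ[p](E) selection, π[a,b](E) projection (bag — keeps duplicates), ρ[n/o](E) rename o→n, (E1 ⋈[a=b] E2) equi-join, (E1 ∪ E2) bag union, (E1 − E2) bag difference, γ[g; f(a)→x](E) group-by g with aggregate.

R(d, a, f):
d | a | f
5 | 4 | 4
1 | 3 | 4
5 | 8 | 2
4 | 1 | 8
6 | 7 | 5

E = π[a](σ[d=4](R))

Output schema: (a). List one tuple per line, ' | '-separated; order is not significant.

Stepwise |·|:
  R → 5
  σ[d=4](R) → 1
  π[a](σ[d=4](R)) → 1

== RESULT ==
a
1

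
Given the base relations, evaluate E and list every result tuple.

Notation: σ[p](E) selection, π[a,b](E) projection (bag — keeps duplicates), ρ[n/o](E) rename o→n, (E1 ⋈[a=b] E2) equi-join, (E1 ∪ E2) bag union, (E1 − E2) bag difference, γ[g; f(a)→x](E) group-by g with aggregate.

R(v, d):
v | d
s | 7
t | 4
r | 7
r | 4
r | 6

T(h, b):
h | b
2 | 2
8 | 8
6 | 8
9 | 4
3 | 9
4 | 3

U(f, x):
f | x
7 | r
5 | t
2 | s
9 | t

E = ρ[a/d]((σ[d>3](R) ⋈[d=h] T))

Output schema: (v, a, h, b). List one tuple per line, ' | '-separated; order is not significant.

Stepwise |·|:
  R → 5
  σ[d>3](R) → 5
  T → 6
  (σ[d>3](R) ⋈[d=h] T) → 3
  ρ[a/d]((σ[d>3](R) ⋈[d=h] T)) → 3

== RESULT ==
v | a | h | b
r | 4 | 4 | 3
r | 6 | 6 | 8
t | 4 | 4 | 3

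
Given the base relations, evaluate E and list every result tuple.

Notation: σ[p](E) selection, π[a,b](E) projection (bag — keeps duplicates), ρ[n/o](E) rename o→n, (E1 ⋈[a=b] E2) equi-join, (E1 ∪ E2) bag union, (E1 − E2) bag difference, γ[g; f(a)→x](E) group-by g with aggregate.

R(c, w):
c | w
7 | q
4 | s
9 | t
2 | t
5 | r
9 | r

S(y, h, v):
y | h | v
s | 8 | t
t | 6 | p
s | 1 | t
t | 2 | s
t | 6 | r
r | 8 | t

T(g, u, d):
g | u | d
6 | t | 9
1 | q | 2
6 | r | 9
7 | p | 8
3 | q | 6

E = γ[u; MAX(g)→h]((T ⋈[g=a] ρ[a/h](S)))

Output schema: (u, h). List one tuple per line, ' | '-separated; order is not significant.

Row counts bottom-up:
  T → 5
  S → 6
  ρ[a/h](S) → 6
  (T ⋈[g=a] ρ[a/h](S)) → 5
  γ[u; MAX(g)→h]((T ⋈[g=a] ρ[a/h](S))) → 3

== RESULT ==
u | h
q | 1
r | 6
t | 6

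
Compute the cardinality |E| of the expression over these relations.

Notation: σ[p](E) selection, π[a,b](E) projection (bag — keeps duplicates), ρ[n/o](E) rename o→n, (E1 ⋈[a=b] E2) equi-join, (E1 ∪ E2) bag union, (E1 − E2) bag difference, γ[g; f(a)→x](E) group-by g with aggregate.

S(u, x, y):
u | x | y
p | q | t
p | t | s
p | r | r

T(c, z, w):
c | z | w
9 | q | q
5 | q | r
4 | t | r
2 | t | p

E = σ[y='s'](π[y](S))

Per-node cardinality:
  S → 3
  π[y](S) → 3
  σ[y='s'](π[y](S)) → 1

|E| = 1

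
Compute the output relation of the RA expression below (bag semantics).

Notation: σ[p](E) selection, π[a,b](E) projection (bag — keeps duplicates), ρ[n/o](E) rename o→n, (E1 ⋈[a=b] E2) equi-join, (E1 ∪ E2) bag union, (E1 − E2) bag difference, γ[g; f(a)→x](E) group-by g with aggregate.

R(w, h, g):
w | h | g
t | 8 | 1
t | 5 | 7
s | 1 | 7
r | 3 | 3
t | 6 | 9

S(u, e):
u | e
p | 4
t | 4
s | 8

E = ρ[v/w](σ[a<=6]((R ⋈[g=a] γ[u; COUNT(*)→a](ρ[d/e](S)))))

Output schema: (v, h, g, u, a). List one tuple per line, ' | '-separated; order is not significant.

Stepwise |·|:
  R → 5
  S → 3
  ρ[d/e](S) → 3
  γ[u; COUNT(*)→a](ρ[d/e](S)) → 3
  (R ⋈[g=a] γ[u; COUNT(*)→a](ρ[d/e](S))) → 3
  σ[a<=6]((R ⋈[g=a] γ[u; COUNT(*)→a](ρ[d/e](S)))) → 3
  ρ[v/w](σ[a<=6]((R ⋈[g=a] γ[u; COUNT(*)→a](ρ[d/e](S))))) → 3

== RESULT ==
v | h | g | u | a
t | 8 | 1 | p | 1
t | 8 | 1 | s | 1
t | 8 | 1 | t | 1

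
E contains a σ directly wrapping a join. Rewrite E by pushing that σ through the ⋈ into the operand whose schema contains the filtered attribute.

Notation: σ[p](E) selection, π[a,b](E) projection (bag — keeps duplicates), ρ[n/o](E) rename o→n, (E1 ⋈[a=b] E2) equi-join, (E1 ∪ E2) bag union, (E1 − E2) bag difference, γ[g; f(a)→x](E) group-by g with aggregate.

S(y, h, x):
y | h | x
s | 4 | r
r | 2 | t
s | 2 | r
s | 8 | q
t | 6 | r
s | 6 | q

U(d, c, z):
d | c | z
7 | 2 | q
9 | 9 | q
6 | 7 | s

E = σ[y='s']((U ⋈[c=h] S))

σ filters on y, owned by the right side.
E' = (U ⋈[c=h] σ[y='s'](S))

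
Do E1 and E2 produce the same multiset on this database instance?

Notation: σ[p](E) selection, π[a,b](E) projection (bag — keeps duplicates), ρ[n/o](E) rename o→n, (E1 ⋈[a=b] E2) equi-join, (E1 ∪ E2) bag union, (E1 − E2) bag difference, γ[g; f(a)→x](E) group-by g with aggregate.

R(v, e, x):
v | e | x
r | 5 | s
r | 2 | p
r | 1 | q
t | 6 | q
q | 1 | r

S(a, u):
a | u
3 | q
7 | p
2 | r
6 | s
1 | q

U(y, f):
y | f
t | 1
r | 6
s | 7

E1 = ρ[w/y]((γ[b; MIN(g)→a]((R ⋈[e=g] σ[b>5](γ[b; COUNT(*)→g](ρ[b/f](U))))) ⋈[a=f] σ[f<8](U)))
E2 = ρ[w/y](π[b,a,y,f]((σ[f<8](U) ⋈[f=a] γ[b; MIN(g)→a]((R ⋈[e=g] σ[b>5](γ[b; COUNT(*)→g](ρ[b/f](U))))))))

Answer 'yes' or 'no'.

E1 stepwise |·|:
  R → 5
  U → 3
  ρ[b/f](U) → 3
  γ[b; COUNT(*)→g](ρ[b/f](U)) → 3
  σ[b>5](γ[b; COUNT(*)→g](ρ[b/f](U))) → 2
  (R ⋈[e=g] σ[b>5](γ[b; COUNT(*)→g](ρ[b/f](U)))) → 4
  γ[b; MIN(g)→a]((R ⋈[e=g] σ[b>5](γ[b; COUNT(*)→g](ρ[b/f](U))))) → 2
  U → 3
  σ[f<8](U) → 3
  (γ[b; MIN(g)→a]((R ⋈[e=g] σ[b>5](γ[b; COUNT(*)→g](ρ[b/f](U))))) ⋈[a=f] σ[f<8](U)) → 2
  ρ[w/y]((γ[b; MIN(g)→a]((R ⋈[e=g] σ[b>5](γ[b; COUNT(*)→g](ρ[b/f](U))))) ⋈[a=f] σ[f<8](U))) → 2
E2 stepwise |·|:
  U → 3
  σ[f<8](U) → 3
  R → 5
  U → 3
  ρ[b/f](U) → 3
  γ[b; COUNT(*)→g](ρ[b/f](U)) → 3
  σ[b>5](γ[b; COUNT(*)→g](ρ[b/f](U))) → 2
  (R ⋈[e=g] σ[b>5](γ[b; COUNT(*)→g](ρ[b/f](U)))) → 4
  γ[b; MIN(g)→a]((R ⋈[e=g] σ[b>5](γ[b; COUNT(*)→g](ρ[b/f](U))))) → 2
  (σ[f<8](U) ⋈[f=a] γ[b; MIN(g)→a]((R ⋈[e=g] σ[b>5](γ[b; COUNT(*)→g](ρ[b/f](U)))))) → 2
  π[b,a,y,f]((σ[f<8](U) ⋈[f=a] γ[b; MIN(g)→a]((R ⋈[e=g] σ[b>5](γ[b; COUNT(*)→g](ρ[b/f](U))))))) → 2
  ρ[w/y](π[b,a,y,f]((σ[f<8](U) ⋈[f=a] γ[b; MIN(g)→a]((R ⋈[e=g] σ[b>5](γ[b; COUNT(*)→g](ρ[b/f](U)))))))) → 2

E1 and E2 produce the same multiset:
b | a | w | f
6 | 1 | t | 1
7 | 1 | t | 1

yes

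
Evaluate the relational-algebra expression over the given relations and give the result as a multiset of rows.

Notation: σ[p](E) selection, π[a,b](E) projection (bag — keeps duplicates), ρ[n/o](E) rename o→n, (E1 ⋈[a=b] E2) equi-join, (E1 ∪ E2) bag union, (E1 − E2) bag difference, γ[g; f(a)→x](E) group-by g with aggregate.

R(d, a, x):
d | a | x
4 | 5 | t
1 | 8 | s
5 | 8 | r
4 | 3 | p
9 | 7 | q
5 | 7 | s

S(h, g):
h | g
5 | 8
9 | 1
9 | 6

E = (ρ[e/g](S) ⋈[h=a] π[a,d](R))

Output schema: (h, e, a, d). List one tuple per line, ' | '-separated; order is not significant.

Subexpression sizes:
  S → 3
  ρ[e/g](S) → 3
  R → 6
  π[a,d](R) → 6
  (ρ[e/g](S) ⋈[h=a] π[a,d](R)) → 1

== RESULT ==
h | e | a | d
5 | 8 | 5 | 4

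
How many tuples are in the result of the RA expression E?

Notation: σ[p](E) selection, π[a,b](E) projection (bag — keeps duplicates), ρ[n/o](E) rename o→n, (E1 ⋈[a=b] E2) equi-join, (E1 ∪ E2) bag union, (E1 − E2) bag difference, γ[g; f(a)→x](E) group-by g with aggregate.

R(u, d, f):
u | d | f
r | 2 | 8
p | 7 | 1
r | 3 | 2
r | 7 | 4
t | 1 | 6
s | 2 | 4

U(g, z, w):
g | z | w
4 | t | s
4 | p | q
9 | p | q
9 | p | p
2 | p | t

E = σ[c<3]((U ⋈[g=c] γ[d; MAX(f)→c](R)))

Stepwise |·|:
  U → 5
  R → 6
  γ[d; MAX(f)→c](R) → 4
  (U ⋈[g=c] γ[d; MAX(f)→c](R)) → 3
  σ[c<3]((U ⋈[g=c] γ[d; MAX(f)→c](R))) → 1

|E| = 1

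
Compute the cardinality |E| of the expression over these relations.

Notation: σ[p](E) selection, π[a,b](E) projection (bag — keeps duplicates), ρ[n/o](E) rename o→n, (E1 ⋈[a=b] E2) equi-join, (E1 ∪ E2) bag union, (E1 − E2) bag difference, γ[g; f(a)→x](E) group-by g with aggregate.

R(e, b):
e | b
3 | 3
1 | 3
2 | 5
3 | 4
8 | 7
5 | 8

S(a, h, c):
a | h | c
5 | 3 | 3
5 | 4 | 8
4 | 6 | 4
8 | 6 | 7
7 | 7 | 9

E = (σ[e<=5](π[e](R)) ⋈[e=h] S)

Per-node cardinality:
  R → 6
  π[e](R) → 6
  σ[e<=5](π[e](R)) → 5
  S → 5
  (σ[e<=5](π[e](R)) ⋈[e=h] S) → 2

|E| = 2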